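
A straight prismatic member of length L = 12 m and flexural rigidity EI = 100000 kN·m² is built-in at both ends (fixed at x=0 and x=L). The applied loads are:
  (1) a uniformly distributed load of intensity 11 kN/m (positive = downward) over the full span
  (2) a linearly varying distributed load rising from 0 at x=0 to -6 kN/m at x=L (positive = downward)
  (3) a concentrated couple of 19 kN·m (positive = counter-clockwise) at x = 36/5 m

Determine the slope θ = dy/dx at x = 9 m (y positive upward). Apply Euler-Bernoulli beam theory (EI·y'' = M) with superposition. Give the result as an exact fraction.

θ(9) = 44163/40000000 rad

Load 1 — uniform load w=11 kN/m over full span:
  θ_1 = -wx(L-x)(L-2x)/(12EI) = -11·9·(12-9)·(12-2·9)/(12·100000) = 297/200000 rad
Load 2 — triangular load w₀=-6 kN/m (0→w₀ over full span):
  θ_2 = -w₀(2x(L-x)(L-2x)(x+2L)+x²(L-x)²)/(120LEI) = -(-6)·(2·9·(12-9)·(12-2·9)·(9+2·12)+9²·(12-9)²)/(120·12·100000) = -3321/8000000 rad
Load 3 — applied couple M₀=19 kN·m at a=36/5 m (b=L-a=24/5):
  θ_3 = (R_Ax²/2 - M_Ax - M₀(x-a))/EI  [x>a] with R_A=57/25, M_A=152/25 = ((57/25)·9²/2 - (152/25)·9 - 19·(9-(36/5)))/100000 = 171/5000000 rad
Superposition: θ = Σ θ_i = 44163/40000000 rad ≈ 0.001104 rad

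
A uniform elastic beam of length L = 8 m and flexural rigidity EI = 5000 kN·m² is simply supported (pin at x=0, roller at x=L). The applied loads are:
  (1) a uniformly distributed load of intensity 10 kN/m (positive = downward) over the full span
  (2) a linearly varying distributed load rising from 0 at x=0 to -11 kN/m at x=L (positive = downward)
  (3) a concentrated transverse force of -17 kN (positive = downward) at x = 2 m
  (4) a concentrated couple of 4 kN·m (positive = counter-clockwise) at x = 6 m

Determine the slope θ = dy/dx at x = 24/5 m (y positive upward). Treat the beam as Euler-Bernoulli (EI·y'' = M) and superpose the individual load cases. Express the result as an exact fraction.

Load 1 — uniform load w=10 kN/m over full span:
  θ_1 = -w(L³-6Lx²+4x³)/(24EI) = -10·(8³-6·8·(24/5)²+4·(24/5)³)/(24·5000) = 592/46875 rad
Load 2 — triangular load w₀=-11 kN/m (0→w₀ over full span):
  θ_2 = -w₀(7L⁴-30L²x²+15x⁴)/(360LEI) = -(-11)·(7·8⁴-30·8²·(24/5)²+15·(24/5)⁴)/(360·8·5000) = -20416/3515625 rad
Load 3 — point force P=-17 kN at a=2 m (b=L-a=6):
  θ_3 = -Pa(2L²-6Lx+3x²+a²)/(6LEI)  [x>a] = -(-17)·2·(2·8²-6·8·(24/5)+3·(24/5)²+2²)/(6·8·5000) = -1037/250000 rad
Load 4 — applied couple M₀=4 kN·m at a=6 m (b=L-a=2):
  θ_4 = (M₀x²/(2L)+C₁)/EI  [x≤a] with C₁=M₀(3b²-L²)/(6L)=-13/3 = (4·(24/5)²/(2·8)+(-13/3))/5000 = 107/375000 rad
Superposition: θ = Σ θ_i = 166469/56250000 rad ≈ 0.002959 rad

θ(24/5) = 166469/56250000 rad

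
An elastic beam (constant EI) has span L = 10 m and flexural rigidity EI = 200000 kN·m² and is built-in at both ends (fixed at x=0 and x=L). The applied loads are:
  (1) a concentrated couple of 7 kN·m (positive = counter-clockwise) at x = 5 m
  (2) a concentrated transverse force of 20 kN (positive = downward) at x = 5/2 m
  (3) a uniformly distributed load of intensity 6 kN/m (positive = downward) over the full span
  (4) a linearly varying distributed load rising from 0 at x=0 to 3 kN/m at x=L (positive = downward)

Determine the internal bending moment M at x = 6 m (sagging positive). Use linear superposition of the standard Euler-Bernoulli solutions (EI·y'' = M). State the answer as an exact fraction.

Load 1 — applied couple M₀=7 kN·m at a=5 m (b=L-a=5):
  M_1 = R_Ax - M_A - M₀  [x>a] with R_A=21/20, M_A=7/4 = (21/20)·6 - (7/4) - 7 = -49/20 kN·m
Load 2 — point force P=20 kN at a=5/2 m (b=L-a=15/2):
  M_2 = Pa²(a+3b)(L-x)/L³ - Pa²b/L²  [x>a] = 20·(5/2)²·((5/2)+3·(15/2))·(10-6)/10³ - 20·(5/2)²·(15/2)/10² = 25/8 kN·m
Load 3 — uniform load w=6 kN/m over full span:
  M_3 = wLx/2 - wL²/12 - wx²/2 = 6·10·6/2 - 6·10²/12 - 6·6²/2 = 22 kN·m
Load 4 — triangular load w₀=3 kN/m (0→w₀ over full span):
  M_4 = 3w₀Lx/20 - w₀L²/30 - w₀x³/(6L) = 3·3·10·6/20 - 3·10²/30 - 3·6³/(6·10) = 31/5 kN·m
Superposition: M = Σ M_i = 231/8 kN·m ≈ 28.875000 kN·m

M(6) = 231/8 kN·m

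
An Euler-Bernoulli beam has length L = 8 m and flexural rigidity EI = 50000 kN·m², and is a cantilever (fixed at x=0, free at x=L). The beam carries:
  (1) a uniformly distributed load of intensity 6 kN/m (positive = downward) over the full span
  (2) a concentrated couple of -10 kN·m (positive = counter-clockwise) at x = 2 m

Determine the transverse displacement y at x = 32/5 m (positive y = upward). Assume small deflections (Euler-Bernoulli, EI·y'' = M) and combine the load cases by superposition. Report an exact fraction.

Load 1 — uniform load w=6 kN/m over full span:
  y_1 = -wx²(x²-4Lx+6L²)/(24EI) = -6·(32/5)²·((32/5)²-4·8·(32/5)+6·8²)/(24·50000) = -88064/1953125 m
Load 2 — applied couple M₀=-10 kN·m at a=2 m (b=L-a=6):
  y_2 = M₀a(2x-a)/(2EI)  [x>a] = (-10)·2·(2·(32/5)-2)/(2·50000) = -27/12500 m
Superposition: y = Σ y_i = -369131/7812500 m ≈ -0.047249 m

y(32/5) = -369131/7812500 m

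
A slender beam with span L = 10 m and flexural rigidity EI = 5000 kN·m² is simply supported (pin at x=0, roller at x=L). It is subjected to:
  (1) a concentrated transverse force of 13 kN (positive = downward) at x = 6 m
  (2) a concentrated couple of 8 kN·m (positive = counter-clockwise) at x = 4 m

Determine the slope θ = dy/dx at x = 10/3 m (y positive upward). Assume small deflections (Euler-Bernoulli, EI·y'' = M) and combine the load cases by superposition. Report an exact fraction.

Load 1 — point force P=13 kN at a=6 m (b=L-a=4):
  θ_1 = -Pb(L²-b²-3x²)/(6LEI)  [x≤a] = -13·4·(10²-4²-3·(10/3)²)/(6·10·5000) = -247/28125 rad
Load 2 — applied couple M₀=8 kN·m at a=4 m (b=L-a=6):
  θ_2 = (M₀x²/(2L)+C₁)/EI  [x≤a] with C₁=M₀(3b²-L²)/(6L)=16/15 = (8·(10/3)²/(2·10)+(16/15))/5000 = 31/28125 rad
Superposition: θ = Σ θ_i = -24/3125 rad ≈ -0.007680 rad

θ(10/3) = -24/3125 rad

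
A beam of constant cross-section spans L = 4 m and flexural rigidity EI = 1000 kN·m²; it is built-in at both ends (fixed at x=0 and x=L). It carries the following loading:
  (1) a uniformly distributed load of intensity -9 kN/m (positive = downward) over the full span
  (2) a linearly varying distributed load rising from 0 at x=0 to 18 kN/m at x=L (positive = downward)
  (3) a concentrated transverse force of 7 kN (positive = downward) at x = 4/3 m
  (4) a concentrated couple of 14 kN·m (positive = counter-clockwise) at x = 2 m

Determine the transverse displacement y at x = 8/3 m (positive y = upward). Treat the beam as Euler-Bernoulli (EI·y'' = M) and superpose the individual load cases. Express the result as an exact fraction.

y(8/3) = -1109/2733750 m

Load 1 — uniform load w=-9 kN/m over full span:
  y_1 = -wx²(L-x)²/(24EI) = -(-9)·(8/3)²·(4-(8/3))²/(24·1000) = 16/3375 m
Load 2 — triangular load w₀=18 kN/m (0→w₀ over full span):
  y_2 = -w₀x²(L-x)²(x+2L)/(120LEI) = -18·(8/3)²·(4-(8/3))²·((8/3)+2·4)/(120·4·1000) = -256/50625 m
Load 3 — point force P=7 kN at a=4/3 m (b=L-a=8/3):
  y_3 = -Pa²(L-x)²(3bL-(3b+a)(L-x))/(6L³EI)  [x>a] = -7·(4/3)²·(4-(8/3))²·(3·(8/3)·4-(3·(8/3)+(4/3))·(4-(8/3)))/(6·4³·1000) = -308/273375 m
Load 4 — applied couple M₀=14 kN·m at a=2 m (b=L-a=2):
  y_4 = (R_Ax³/6 - M_Ax²/2 - M₀(x-a)²/2)/EI  [x>a] with R_A=21/4, M_A=7/2 = ((21/4)·(8/3)³/6 - (7/2)·(8/3)²/2 - 14·((8/3)-2)²/2)/1000 = 7/6750 m
Superposition: y = Σ y_i = -1109/2733750 m ≈ -0.000406 m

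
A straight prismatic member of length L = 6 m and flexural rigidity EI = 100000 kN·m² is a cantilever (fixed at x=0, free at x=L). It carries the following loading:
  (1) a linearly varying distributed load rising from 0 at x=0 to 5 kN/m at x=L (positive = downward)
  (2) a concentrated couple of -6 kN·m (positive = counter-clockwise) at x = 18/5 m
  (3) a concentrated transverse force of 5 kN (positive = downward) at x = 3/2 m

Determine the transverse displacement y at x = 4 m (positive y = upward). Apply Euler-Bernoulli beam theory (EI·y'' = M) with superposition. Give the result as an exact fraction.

Load 1 — triangular load w₀=5 kN/m (0→w₀ over full span):
  y_1 = (w₀Lx³/12-w₀L²x²/6-w₀x⁵/(120L))/EI = (5·6·4³/12-5·6²·4²/6-5·4⁵/(120·6))/100000 = -92/28125 m
Load 2 — applied couple M₀=-6 kN·m at a=18/5 m (b=L-a=12/5):
  y_2 = M₀a(2x-a)/(2EI)  [x>a] = (-6)·(18/5)·(2·4-(18/5))/(2·100000) = -297/625000 m
Load 3 — point force P=5 kN at a=3/2 m (b=L-a=9/2):
  y_3 = -Pa²(3x-a)/(6EI)  [x>a] = -5·(3/2)²·(3·4-(3/2))/(6·100000) = -63/320000 m
Superposition: y = Σ y_i = -1419547/360000000 m ≈ -0.003943 m

y(4) = -1419547/360000000 m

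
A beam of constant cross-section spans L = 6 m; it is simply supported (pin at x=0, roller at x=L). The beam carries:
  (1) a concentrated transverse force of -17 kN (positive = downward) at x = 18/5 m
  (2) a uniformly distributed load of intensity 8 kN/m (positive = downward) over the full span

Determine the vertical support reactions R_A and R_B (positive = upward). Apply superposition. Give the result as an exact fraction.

R_A = 86/5 kN, R_B = 69/5 kN

Load 1 — point force P=-17 kN at a=18/5 m (b=L-a=12/5):
  R_A = Pb/L = (-17)·(12/5)/6 = -34/5 kN
  R_B = Pa/L = (-17)·(18/5)/6 = -51/5 kN
Load 2 — uniform load w=8 kN/m over full span:
  R_A = wL/2 = 8·6/2 = 24 kN
  R_B = wL/2 = 8·6/2 = 24 kN
Superposition: R_A = 86/5 kN, R_B = 69/5 kN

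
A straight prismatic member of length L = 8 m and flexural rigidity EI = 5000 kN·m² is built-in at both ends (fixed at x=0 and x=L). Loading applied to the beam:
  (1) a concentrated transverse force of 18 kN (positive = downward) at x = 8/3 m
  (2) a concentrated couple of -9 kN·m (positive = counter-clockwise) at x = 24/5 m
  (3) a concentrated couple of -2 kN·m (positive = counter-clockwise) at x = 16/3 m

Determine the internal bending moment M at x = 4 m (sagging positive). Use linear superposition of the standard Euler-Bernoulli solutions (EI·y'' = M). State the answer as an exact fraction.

M(4) = 56/15 kN·m

Load 1 — point force P=18 kN at a=8/3 m (b=L-a=16/3):
  M_1 = Pa²(a+3b)(L-x)/L³ - Pa²b/L²  [x>a] = 18·(8/3)²·((8/3)+3·(16/3))·(8-4)/8³ - 18·(8/3)²·(16/3)/8² = 8 kN·m
Load 2 — applied couple M₀=-9 kN·m at a=24/5 m (b=L-a=16/5):
  M_2 = R_Ax - M_A  [x≤a] with R_A=-81/50, M_A=-72/25 = (-81/50)·4 - (-72/25) = -18/5 kN·m
Load 3 — applied couple M₀=-2 kN·m at a=16/3 m (b=L-a=8/3):
  M_3 = R_Ax - M_A  [x≤a] with R_A=-1/3, M_A=-2/3 = (-1/3)·4 - (-2/3) = -2/3 kN·m
Superposition: M = Σ M_i = 56/15 kN·m ≈ 3.733333 kN·m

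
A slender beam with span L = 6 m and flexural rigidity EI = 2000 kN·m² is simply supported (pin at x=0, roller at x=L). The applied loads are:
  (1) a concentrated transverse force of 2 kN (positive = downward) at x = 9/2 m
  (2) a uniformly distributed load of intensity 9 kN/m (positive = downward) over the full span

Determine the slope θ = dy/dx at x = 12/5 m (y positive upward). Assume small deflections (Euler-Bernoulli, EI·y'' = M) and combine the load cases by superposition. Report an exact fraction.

θ(12/5) = -50697/4000000 rad

Load 1 — point force P=2 kN at a=9/2 m (b=L-a=3/2):
  θ_1 = -Pb(L²-b²-3x²)/(6LEI)  [x≤a] = -2·(3/2)·(6²-(3/2)²-3·(12/5)²)/(6·6·2000) = -549/800000 rad
Load 2 — uniform load w=9 kN/m over full span:
  θ_2 = -w(L³-6Lx²+4x³)/(24EI) = -9·(6³-6·6·(12/5)²+4·(12/5)³)/(24·2000) = -2997/250000 rad
Superposition: θ = Σ θ_i = -50697/4000000 rad ≈ -0.012674 rad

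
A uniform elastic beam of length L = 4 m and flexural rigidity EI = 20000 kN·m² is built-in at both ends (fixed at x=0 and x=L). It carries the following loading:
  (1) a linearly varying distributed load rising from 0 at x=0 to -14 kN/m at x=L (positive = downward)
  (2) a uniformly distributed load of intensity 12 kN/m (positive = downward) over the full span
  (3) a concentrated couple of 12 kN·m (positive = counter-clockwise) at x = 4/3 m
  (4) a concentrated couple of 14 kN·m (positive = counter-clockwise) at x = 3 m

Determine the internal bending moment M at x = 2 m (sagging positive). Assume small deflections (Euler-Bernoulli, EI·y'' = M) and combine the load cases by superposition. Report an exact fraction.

M(2) = 17/6 kN·m

Load 1 — triangular load w₀=-14 kN/m (0→w₀ over full span):
  M_1 = 3w₀Lx/20 - w₀L²/30 - w₀x³/(6L) = 3·(-14)·4·2/20 - (-14)·4²/30 - (-14)·2³/(6·4) = -14/3 kN·m
Load 2 — uniform load w=12 kN/m over full span:
  M_2 = wLx/2 - wL²/12 - wx²/2 = 12·4·2/2 - 12·4²/12 - 12·2²/2 = 8 kN·m
Load 3 — applied couple M₀=12 kN·m at a=4/3 m (b=L-a=8/3):
  M_3 = R_Ax - M_A - M₀  [x>a] with R_A=4, M_A=0 = 4·2 - 0 - 12 = -4 kN·m
Load 4 — applied couple M₀=14 kN·m at a=3 m (b=L-a=1):
  M_4 = R_Ax - M_A  [x≤a] with R_A=63/16, M_A=35/8 = (63/16)·2 - (35/8) = 7/2 kN·m
Superposition: M = Σ M_i = 17/6 kN·m ≈ 2.833333 kN·m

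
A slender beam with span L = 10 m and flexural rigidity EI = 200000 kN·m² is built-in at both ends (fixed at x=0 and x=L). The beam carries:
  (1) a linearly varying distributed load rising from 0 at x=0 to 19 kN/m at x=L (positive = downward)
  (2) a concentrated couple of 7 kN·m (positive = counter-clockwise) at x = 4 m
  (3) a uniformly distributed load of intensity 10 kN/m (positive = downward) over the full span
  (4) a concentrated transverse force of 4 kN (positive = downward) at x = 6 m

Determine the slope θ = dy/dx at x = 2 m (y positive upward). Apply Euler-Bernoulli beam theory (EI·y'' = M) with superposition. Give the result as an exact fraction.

Load 1 — triangular load w₀=19 kN/m (0→w₀ over full span):
  θ_1 = -w₀(2x(L-x)(L-2x)(x+2L)+x²(L-x)²)/(120LEI) = -19·(2·2·(10-2)·(10-2·2)·(2+2·10)+2²·(10-2)²)/(120·10·200000) = -133/375000 rad
Load 2 — applied couple M₀=7 kN·m at a=4 m (b=L-a=6):
  θ_2 = (R_Ax²/2 - M_Ax)/EI  [x≤a] with R_A=126/125, M_A=21/25 = ((126/125)·2²/2 - (21/25)·2)/200000 = 21/12500000 rad
Load 3 — uniform load w=10 kN/m over full span:
  θ_3 = -wx(L-x)(L-2x)/(12EI) = -10·2·(10-2)·(10-2·2)/(12·200000) = -1/2500 rad
Load 4 — point force P=4 kN at a=6 m (b=L-a=4):
  θ_4 = -Pb²x(2aL-(3a+b)x)/(2L³EI)  [x≤a] = -4·4²·2·(2·6·10-(3·6+4)·2)/(2·10³·200000) = -19/781250 rad
Superposition: θ = Σ θ_i = -29149/37500000 rad ≈ -0.000777 rad

θ(2) = -29149/37500000 rad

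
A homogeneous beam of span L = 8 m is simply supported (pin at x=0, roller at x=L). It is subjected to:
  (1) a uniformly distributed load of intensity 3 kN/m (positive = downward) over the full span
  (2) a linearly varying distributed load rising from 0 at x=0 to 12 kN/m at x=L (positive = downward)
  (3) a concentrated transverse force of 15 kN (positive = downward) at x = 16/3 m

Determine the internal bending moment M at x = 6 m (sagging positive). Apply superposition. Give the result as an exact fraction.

M(6) = 80 kN·m

Load 1 — uniform load w=3 kN/m over full span:
  M_1 = wx(L-x)/2 = 3·6·(8-6)/2 = 18 kN·m
Load 2 — triangular load w₀=12 kN/m (0→w₀ over full span):
  M_2 = w₀Lx/6 - w₀x³/(6L) = 12·8·6/6 - 12·6³/(6·8) = 42 kN·m
Load 3 — point force P=15 kN at a=16/3 m (b=L-a=8/3):
  M_3 = Pa(L-x)/L  [x>a] = 15·(16/3)·(8-6)/8 = 20 kN·m
Superposition: M = Σ M_i = 80 kN·m ≈ 80.000000 kN·m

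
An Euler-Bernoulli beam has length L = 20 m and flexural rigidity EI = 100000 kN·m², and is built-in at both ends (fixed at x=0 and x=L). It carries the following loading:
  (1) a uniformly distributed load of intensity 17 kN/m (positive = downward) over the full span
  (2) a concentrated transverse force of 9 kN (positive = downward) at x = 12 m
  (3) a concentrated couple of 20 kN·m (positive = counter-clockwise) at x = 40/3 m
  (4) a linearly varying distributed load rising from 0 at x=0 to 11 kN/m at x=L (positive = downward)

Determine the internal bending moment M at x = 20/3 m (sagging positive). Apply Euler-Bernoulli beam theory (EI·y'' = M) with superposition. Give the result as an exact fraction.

Load 1 — uniform load w=17 kN/m over full span:
  M_1 = wLx/2 - wL²/12 - wx²/2 = 17·20·(20/3)/2 - 17·20²/12 - 17·(20/3)²/2 = 1700/9 kN·m
Load 2 — point force P=9 kN at a=12 m (b=L-a=8):
  M_2 = Pb²(3a+b)x/L³ - Pab²/L²  [x≤a] = 9·8²·(3·12+8)·(20/3)/20³ - 9·12·8²/20² = 96/25 kN·m
Load 3 — applied couple M₀=20 kN·m at a=40/3 m (b=L-a=20/3):
  M_3 = R_Ax - M_A  [x≤a] with R_A=4/3, M_A=20/3 = (4/3)·(20/3) - (20/3) = 20/9 kN·m
Load 4 — triangular load w₀=11 kN/m (0→w₀ over full span):
  M_4 = 3w₀Lx/20 - w₀L²/30 - w₀x³/(6L) = 3·11·20·(20/3)/20 - 11·20²/30 - 11·(20/3)³/(6·20) = 3740/81 kN·m
Superposition: M = Σ M_i = 488276/2025 kN·m ≈ 241.123951 kN·m

M(20/3) = 488276/2025 kN·m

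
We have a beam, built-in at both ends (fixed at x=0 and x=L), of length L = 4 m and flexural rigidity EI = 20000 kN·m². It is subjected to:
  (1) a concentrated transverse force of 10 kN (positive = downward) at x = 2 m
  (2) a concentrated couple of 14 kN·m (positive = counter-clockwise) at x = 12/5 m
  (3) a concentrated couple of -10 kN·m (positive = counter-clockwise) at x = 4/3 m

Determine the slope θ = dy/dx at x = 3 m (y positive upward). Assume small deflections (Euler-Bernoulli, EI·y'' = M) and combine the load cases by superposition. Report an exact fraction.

θ(3) = 751/3000000 rad

Load 1 — point force P=10 kN at a=2 m (b=L-a=2):
  θ_1 = Pa²(L-x)(2bL-(3b+a)(L-x))/(2L³EI)  [x>a] = 10·2²·(4-3)·(2·2·4-(3·2+2)·(4-3))/(2·4³·20000) = 1/8000 rad
Load 2 — applied couple M₀=14 kN·m at a=12/5 m (b=L-a=8/5):
  θ_2 = (R_Ax²/2 - M_Ax - M₀(x-a))/EI  [x>a] with R_A=126/25, M_A=112/25 = ((126/25)·3²/2 - (112/25)·3 - 14·(3-(12/5)))/20000 = 21/500000 rad
Load 3 — applied couple M₀=-10 kN·m at a=4/3 m (b=L-a=8/3):
  θ_3 = (R_Ax²/2 - M_Ax - M₀(x-a))/EI  [x>a] with R_A=-10/3, M_A=0 = ((-10/3)·3²/2 - 0·3 - (-10)·(3-(4/3)))/20000 = 1/12000 rad
Superposition: θ = Σ θ_i = 751/3000000 rad ≈ 0.000250 rad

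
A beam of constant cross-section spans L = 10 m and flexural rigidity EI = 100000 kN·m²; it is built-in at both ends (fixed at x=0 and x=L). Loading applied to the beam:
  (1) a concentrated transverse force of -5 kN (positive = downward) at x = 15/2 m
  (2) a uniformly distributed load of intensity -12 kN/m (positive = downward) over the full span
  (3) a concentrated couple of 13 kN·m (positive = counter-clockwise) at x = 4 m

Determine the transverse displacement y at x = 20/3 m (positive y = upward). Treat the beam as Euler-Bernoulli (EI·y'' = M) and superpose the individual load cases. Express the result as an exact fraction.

Load 1 — point force P=-5 kN at a=15/2 m (b=L-a=5/2):
  y_1 = -Pb²x²(3aL-(3a+b)x)/(6L³EI)  [x≤a] = -(-5)·(5/2)²·(20/3)²·(3·(15/2)·10-(3·(15/2)+(5/2))·(20/3))/(6·10³·100000) = 7/51840 m
Load 2 — uniform load w=-12 kN/m over full span:
  y_2 = -wx²(L-x)²/(24EI) = -(-12)·(20/3)²·(10-(20/3))²/(24·100000) = 1/405 m
Load 3 — applied couple M₀=13 kN·m at a=4 m (b=L-a=6):
  y_3 = (R_Ax³/6 - M_Ax²/2 - M₀(x-a)²/2)/EI  [x>a] with R_A=234/125, M_A=39/25 = ((234/125)·(20/3)³/6 - (39/25)·(20/3)²/2 - 13·((20/3)-4)²/2)/100000 = 13/112500 m
Superposition: y = Σ y_i = 9791/3600000 m ≈ 0.002720 m

y(20/3) = 9791/3600000 m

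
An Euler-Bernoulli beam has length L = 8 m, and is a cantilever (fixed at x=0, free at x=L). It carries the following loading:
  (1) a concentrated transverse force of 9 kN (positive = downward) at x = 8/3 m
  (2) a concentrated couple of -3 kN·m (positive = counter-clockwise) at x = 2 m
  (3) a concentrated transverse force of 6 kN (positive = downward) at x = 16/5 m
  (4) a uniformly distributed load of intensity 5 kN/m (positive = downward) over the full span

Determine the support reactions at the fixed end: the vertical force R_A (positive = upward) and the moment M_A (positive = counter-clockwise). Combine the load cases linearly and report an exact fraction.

R_A = 55 kN, M_A = 1031/5 kN·m

Load 1 — point force P=9 kN at a=8/3 m (b=L-a=16/3):
  R_A = P = 9 kN
  M_A = Pa = 9·(8/3) = 24 kN·m
Load 2 — applied couple M₀=-3 kN·m at a=2 m (b=L-a=6):
  R_A = 0 kN
  M_A = -M₀ = -(-3) = 3 kN·m
Load 3 — point force P=6 kN at a=16/5 m (b=L-a=24/5):
  R_A = P = 6 kN
  M_A = Pa = 6·(16/5) = 96/5 kN·m
Load 4 — uniform load w=5 kN/m over full span:
  R_A = wL = 5·8 = 40 kN
  M_A = wL²/2 = 5·8²/2 = 160 kN·m
Superposition: R_A = 55 kN, M_A = 1031/5 kN·m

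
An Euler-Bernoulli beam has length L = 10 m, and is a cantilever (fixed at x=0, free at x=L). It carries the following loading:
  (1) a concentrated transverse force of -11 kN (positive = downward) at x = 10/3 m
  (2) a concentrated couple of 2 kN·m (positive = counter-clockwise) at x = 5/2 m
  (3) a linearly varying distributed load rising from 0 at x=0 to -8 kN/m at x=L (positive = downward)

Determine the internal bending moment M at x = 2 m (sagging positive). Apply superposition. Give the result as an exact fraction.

M(2) = 1022/5 kN·m

Load 1 — point force P=-11 kN at a=10/3 m (b=L-a=20/3):
  M_1 = -P(a-x)  [x≤a] = -(-11)·((10/3)-2) = 44/3 kN·m
Load 2 — applied couple M₀=2 kN·m at a=5/2 m (b=L-a=15/2):
  M_2 = M₀  [x≤a] = 2 = 2 kN·m
Load 3 — triangular load w₀=-8 kN/m (0→w₀ over full span):
  M_3 = w₀Lx/2 - w₀L²/3 - w₀x³/(6L) = (-8)·10·2/2 - (-8)·10²/3 - (-8)·2³/(6·10) = 2816/15 kN·m
Superposition: M = Σ M_i = 1022/5 kN·m ≈ 204.400000 kN·m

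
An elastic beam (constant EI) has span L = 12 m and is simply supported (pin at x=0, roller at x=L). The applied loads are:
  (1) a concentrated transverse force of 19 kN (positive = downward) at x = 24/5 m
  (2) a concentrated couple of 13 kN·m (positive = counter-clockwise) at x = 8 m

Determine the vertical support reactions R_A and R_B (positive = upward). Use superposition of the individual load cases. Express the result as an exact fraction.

Load 1 — point force P=19 kN at a=24/5 m (b=L-a=36/5):
  R_A = Pb/L = 19·(36/5)/12 = 57/5 kN
  R_B = Pa/L = 19·(24/5)/12 = 38/5 kN
Load 2 — applied couple M₀=13 kN·m at a=8 m (b=L-a=4):
  R_A = M₀/L = 13/12 kN
  R_B = -M₀/L = -13/12 kN
Superposition: R_A = 749/60 kN, R_B = 391/60 kN

R_A = 749/60 kN, R_B = 391/60 kN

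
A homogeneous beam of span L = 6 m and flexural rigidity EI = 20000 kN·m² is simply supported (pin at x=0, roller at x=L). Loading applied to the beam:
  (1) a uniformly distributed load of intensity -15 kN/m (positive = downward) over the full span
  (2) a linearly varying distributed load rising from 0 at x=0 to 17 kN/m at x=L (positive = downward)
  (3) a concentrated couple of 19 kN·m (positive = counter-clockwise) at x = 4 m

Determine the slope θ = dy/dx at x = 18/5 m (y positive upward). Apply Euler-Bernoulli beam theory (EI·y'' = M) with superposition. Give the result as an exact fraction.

Load 1 — uniform load w=-15 kN/m over full span:
  θ_1 = -w(L³-6Lx²+4x³)/(24EI) = -(-15)·(6³-6·6·(18/5)²+4·(18/5)³)/(24·20000) = -999/500000 rad
Load 2 — triangular load w₀=17 kN/m (0→w₀ over full span):
  θ_2 = -w₀(7L⁴-30L²x²+15x⁴)/(360LEI) = -17·(7·6⁴-30·6²·(18/5)²+15·(18/5)⁴)/(360·6·20000) = 1479/1562500 rad
Load 3 — applied couple M₀=19 kN·m at a=4 m (b=L-a=2):
  θ_3 = (M₀x²/(2L)+C₁)/EI  [x≤a] with C₁=M₀(3b²-L²)/(6L)=-38/3 = (19·(18/5)²/(2·6)+(-38/3))/20000 = 589/1500000 rad
Superposition: θ = Σ θ_i = -772/1171875 rad ≈ -0.000659 rad

θ(18/5) = -772/1171875 rad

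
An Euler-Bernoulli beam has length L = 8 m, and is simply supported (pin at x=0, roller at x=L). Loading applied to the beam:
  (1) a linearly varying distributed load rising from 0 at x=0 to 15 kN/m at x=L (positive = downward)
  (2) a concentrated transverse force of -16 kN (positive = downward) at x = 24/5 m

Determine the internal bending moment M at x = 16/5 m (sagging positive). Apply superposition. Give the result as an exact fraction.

Load 1 — triangular load w₀=15 kN/m (0→w₀ over full span):
  M_1 = w₀Lx/6 - w₀x³/(6L) = 15·8·(16/5)/6 - 15·(16/5)³/(6·8) = 1344/25 kN·m
Load 2 — point force P=-16 kN at a=24/5 m (b=L-a=16/5):
  M_2 = Pbx/L  [x≤a] = (-16)·(16/5)·(16/5)/8 = -512/25 kN·m
Superposition: M = Σ M_i = 832/25 kN·m ≈ 33.280000 kN·m

M(16/5) = 832/25 kN·m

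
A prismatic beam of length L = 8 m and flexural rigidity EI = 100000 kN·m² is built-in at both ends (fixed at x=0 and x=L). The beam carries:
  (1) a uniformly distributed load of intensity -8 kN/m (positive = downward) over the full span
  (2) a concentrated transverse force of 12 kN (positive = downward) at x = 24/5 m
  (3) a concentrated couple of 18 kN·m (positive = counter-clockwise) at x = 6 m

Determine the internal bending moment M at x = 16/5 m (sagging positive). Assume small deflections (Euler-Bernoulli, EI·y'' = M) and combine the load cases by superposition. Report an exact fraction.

M(16/5) = -179963/15000 kN·m

Load 1 — uniform load w=-8 kN/m over full span:
  M_1 = wLx/2 - wL²/12 - wx²/2 = (-8)·8·(16/5)/2 - (-8)·8²/12 - (-8)·(16/5)²/2 = -1408/75 kN·m
Load 2 — point force P=12 kN at a=24/5 m (b=L-a=16/5):
  M_2 = Pb²(3a+b)x/L³ - Pab²/L²  [x≤a] = 12·(16/5)²·(3·(24/5)+(16/5))·(16/5)/8³ - 12·(24/5)·(16/5)²/8² = 2688/625 kN·m
Load 3 — applied couple M₀=18 kN·m at a=6 m (b=L-a=2):
  M_3 = R_Ax - M_A  [x≤a] with R_A=81/32, M_A=45/8 = (81/32)·(16/5) - (45/8) = 99/40 kN·m
Superposition: M = Σ M_i = -179963/15000 kN·m ≈ -11.997533 kN·m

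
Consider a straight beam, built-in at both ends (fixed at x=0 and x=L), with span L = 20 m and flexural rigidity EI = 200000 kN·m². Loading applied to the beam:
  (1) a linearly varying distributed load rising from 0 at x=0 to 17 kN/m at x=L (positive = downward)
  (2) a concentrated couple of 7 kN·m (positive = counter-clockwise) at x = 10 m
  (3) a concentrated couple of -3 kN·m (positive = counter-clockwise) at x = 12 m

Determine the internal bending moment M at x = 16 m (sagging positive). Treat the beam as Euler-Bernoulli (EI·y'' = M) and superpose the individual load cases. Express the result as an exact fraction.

Load 1 — triangular load w₀=17 kN/m (0→w₀ over full span):
  M_1 = 3w₀Lx/20 - w₀L²/30 - w₀x³/(6L) = 3·17·20·16/20 - 17·20²/30 - 17·16³/(6·20) = 136/15 kN·m
Load 2 — applied couple M₀=7 kN·m at a=10 m (b=L-a=10):
  M_2 = R_Ax - M_A - M₀  [x>a] with R_A=21/40, M_A=7/4 = (21/40)·16 - (7/4) - 7 = -7/20 kN·m
Load 3 — applied couple M₀=-3 kN·m at a=12 m (b=L-a=8):
  M_3 = R_Ax - M_A - M₀  [x>a] with R_A=-27/125, M_A=-24/25 = (-27/125)·16 - (-24/25) - (-3) = 63/125 kN·m
Superposition: M = Σ M_i = 13831/1500 kN·m ≈ 9.220667 kN·m

M(16) = 13831/1500 kN·m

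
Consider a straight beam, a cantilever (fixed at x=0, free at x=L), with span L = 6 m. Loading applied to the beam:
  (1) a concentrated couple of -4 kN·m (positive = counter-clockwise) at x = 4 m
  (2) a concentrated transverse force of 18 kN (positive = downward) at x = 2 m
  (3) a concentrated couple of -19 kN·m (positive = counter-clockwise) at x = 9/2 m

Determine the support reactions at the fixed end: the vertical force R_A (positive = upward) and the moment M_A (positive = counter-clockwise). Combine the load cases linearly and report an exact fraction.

R_A = 18 kN, M_A = 59 kN·m

Load 1 — applied couple M₀=-4 kN·m at a=4 m (b=L-a=2):
  R_A = 0 kN
  M_A = -M₀ = -(-4) = 4 kN·m
Load 2 — point force P=18 kN at a=2 m (b=L-a=4):
  R_A = P = 18 kN
  M_A = Pa = 18·2 = 36 kN·m
Load 3 — applied couple M₀=-19 kN·m at a=9/2 m (b=L-a=3/2):
  R_A = 0 kN
  M_A = -M₀ = -(-19) = 19 kN·m
Superposition: R_A = 18 kN, M_A = 59 kN·m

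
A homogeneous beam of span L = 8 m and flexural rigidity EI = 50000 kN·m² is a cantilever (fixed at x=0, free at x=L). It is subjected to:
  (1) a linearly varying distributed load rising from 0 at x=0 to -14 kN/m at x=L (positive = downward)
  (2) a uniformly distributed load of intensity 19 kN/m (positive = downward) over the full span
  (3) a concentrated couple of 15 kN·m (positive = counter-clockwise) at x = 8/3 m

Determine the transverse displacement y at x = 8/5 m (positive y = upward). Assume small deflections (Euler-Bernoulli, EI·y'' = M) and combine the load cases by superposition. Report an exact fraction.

Load 1 — triangular load w₀=-14 kN/m (0→w₀ over full span):
  y_1 = (w₀Lx³/12-w₀L²x²/6-w₀x⁵/(120L))/EI = ((-14)·8·(8/5)³/12-(-14)·8²·(8/5)²/6-(-14)·(8/5)⁵/(120·8))/50000 = 1008448/146484375 m
Load 2 — uniform load w=19 kN/m over full span:
  y_2 = -wx²(x²-4Lx+6L²)/(24EI) = -19·(8/5)²·((8/5)²-4·8·(8/5)+6·8²)/(24·50000) = -79648/5859375 m
Load 3 — applied couple M₀=15 kN·m at a=8/3 m (b=L-a=16/3):
  y_3 = M₀x²/(2EI)  [x≤a] = 15·(8/5)²/(2·50000) = 6/15625 m
Superposition: y = Σ y_i = -308834/48828125 m ≈ -0.006325 m

y(8/5) = -308834/48828125 m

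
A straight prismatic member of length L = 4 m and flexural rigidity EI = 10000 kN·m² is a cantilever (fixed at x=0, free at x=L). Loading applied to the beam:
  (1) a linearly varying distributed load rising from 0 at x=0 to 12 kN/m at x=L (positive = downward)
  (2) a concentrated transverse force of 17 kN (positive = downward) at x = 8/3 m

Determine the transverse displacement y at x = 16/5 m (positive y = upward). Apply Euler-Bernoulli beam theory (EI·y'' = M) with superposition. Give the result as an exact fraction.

Load 1 — triangular load w₀=12 kN/m (0→w₀ over full span):
  y_1 = (w₀Lx³/12-w₀L²x²/6-w₀x⁵/(120L))/EI = (12·4·(16/5)³/12-12·4²·(16/5)²/6-12·(16/5)⁵/(120·4))/10000 = -200192/9765625 m
Load 2 — point force P=17 kN at a=8/3 m (b=L-a=4/3):
  y_2 = -Pa²(3x-a)/(6EI)  [x>a] = -17·(8/3)²·(3·(16/5)-(8/3))/(6·10000) = -3536/253125 m
Superposition: y = Σ y_i = -27265552/791015625 m ≈ -0.034469 m

y(16/5) = -27265552/791015625 m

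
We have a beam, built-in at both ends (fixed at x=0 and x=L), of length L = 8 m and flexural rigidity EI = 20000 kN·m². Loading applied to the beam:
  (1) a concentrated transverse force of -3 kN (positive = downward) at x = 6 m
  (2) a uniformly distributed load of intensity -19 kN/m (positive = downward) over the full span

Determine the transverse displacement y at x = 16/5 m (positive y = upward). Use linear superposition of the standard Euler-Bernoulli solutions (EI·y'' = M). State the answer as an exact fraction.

Load 1 — point force P=-3 kN at a=6 m (b=L-a=2):
  y_1 = -Pb²x²(3aL-(3a+b)x)/(6L³EI)  [x≤a] = -(-3)·2²·(16/5)²·(3·6·8-(3·6+2)·(16/5))/(6·8³·20000) = 1/6250 m
Load 2 — uniform load w=-19 kN/m over full span:
  y_2 = -wx²(L-x)²/(24EI) = -(-19)·(16/5)²·(8-(16/5))²/(24·20000) = 3648/390625 m
Superposition: y = Σ y_i = 7421/781250 m ≈ 0.009499 m

y(16/5) = 7421/781250 m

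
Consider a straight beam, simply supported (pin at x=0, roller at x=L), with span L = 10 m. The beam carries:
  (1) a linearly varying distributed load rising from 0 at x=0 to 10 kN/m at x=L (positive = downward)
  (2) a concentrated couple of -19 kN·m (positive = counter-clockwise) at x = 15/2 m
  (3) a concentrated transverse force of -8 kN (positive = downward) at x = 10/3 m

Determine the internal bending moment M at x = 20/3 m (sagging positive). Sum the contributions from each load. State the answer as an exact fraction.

Load 1 — triangular load w₀=10 kN/m (0→w₀ over full span):
  M_1 = w₀Lx/6 - w₀x³/(6L) = 10·10·(20/3)/6 - 10·(20/3)³/(6·10) = 5000/81 kN·m
Load 2 — applied couple M₀=-19 kN·m at a=15/2 m (b=L-a=5/2):
  M_2 = M₀x/L  [x≤a] = (-19)·(20/3)/10 = -38/3 kN·m
Load 3 — point force P=-8 kN at a=10/3 m (b=L-a=20/3):
  M_3 = Pa(L-x)/L  [x>a] = (-8)·(10/3)·(10-(20/3))/10 = -80/9 kN·m
Superposition: M = Σ M_i = 3254/81 kN·m ≈ 40.172840 kN·m

M(20/3) = 3254/81 kN·m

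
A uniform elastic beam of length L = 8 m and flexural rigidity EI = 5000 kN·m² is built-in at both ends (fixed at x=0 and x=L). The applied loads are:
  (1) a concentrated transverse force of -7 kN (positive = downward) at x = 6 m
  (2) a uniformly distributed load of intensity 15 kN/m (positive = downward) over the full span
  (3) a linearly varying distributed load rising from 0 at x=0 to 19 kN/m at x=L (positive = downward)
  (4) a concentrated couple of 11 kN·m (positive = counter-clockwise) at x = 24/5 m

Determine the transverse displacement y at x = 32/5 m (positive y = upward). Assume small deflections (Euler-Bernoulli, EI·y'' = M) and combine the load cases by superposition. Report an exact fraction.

Load 1 — point force P=-7 kN at a=6 m (b=L-a=2):
  y_1 = -Pa²(L-x)²(3bL-(3b+a)(L-x))/(6L³EI)  [x>a] = -(-7)·6²·(8-(32/5))²·(3·2·8-(3·2+6)·(8-(32/5)))/(6·8³·5000) = 189/156250 m
Load 2 — uniform load w=15 kN/m over full span:
  y_2 = -wx²(L-x)²/(24EI) = -15·(32/5)²·(8-(32/5))²/(24·5000) = -1024/78125 m
Load 3 — triangular load w₀=19 kN/m (0→w₀ over full span):
  y_3 = -w₀x²(L-x)²(x+2L)/(120LEI) = -19·(32/5)²·(8-(32/5))²·((32/5)+2·8)/(120·8·5000) = -272384/29296875 m
Load 4 — applied couple M₀=11 kN·m at a=24/5 m (b=L-a=16/5):
  y_4 = (R_Ax³/6 - M_Ax²/2 - M₀(x-a)²/2)/EI  [x>a] with R_A=99/50, M_A=88/25 = ((99/50)·(32/5)³/6 - (88/25)·(32/5)²/2 - 11·((32/5)-(24/5))²/2)/5000 = 132/1953125 m
Superposition: y = Σ y_i = -1237933/58593750 m ≈ -0.021127 m

y(32/5) = -1237933/58593750 m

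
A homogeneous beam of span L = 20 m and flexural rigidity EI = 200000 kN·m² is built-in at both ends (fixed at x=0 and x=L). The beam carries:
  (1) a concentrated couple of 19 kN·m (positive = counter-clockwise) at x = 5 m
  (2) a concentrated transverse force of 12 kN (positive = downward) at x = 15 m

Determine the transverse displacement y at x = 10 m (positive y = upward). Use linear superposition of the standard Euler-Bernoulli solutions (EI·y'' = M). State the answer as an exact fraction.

y(10) = -21/32000 m

Load 1 — applied couple M₀=19 kN·m at a=5 m (b=L-a=15):
  y_1 = (R_Ax³/6 - M_Ax²/2 - M₀(x-a)²/2)/EI  [x>a] with R_A=171/160, M_A=-57/16 = ((171/160)·10³/6 - (-57/16)·10²/2 - 19·(10-5)²/2)/200000 = 19/32000 m
Load 2 — point force P=12 kN at a=15 m (b=L-a=5):
  y_2 = -Pb²x²(3aL-(3a+b)x)/(6L³EI)  [x≤a] = -12·5²·10²·(3·15·20-(3·15+5)·10)/(6·20³·200000) = -1/800 m
Superposition: y = Σ y_i = -21/32000 m ≈ -0.000656 m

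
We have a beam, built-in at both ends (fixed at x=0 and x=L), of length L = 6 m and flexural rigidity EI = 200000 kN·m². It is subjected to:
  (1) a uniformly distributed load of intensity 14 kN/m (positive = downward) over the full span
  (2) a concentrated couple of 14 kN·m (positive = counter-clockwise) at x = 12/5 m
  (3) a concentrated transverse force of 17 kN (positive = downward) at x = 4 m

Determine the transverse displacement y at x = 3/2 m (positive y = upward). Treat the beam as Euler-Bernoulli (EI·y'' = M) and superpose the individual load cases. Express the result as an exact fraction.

y(3/2) = -6259/38400000 m

Load 1 — uniform load w=14 kN/m over full span:
  y_1 = -wx²(L-x)²/(24EI) = -14·(3/2)²·(6-(3/2))²/(24·200000) = -1701/12800000 m
Load 2 — applied couple M₀=14 kN·m at a=12/5 m (b=L-a=18/5):
  y_2 = (R_Ax³/6 - M_Ax²/2)/EI  [x≤a] with R_A=84/25, M_A=42/25 = ((84/25)·(3/2)³/6 - (42/25)·(3/2)²/2)/200000 = 0 m
Load 3 — point force P=17 kN at a=4 m (b=L-a=2):
  y_3 = -Pb²x²(3aL-(3a+b)x)/(6L³EI)  [x≤a] = -17·2²·(3/2)²·(3·4·6-(3·4+2)·(3/2))/(6·6³·200000) = -289/9600000 m
Superposition: y = Σ y_i = -6259/38400000 m ≈ -0.000163 m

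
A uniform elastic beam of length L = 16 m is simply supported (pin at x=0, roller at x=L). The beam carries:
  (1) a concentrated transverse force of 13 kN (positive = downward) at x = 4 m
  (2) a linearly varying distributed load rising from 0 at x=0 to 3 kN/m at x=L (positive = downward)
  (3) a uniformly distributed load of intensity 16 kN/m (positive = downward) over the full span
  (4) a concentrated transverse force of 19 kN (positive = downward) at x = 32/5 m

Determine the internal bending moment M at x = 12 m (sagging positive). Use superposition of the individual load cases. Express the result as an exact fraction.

M(12) = 2347/5 kN·m

Load 1 — point force P=13 kN at a=4 m (b=L-a=12):
  M_1 = Pa(L-x)/L  [x>a] = 13·4·(16-12)/16 = 13 kN·m
Load 2 — triangular load w₀=3 kN/m (0→w₀ over full span):
  M_2 = w₀Lx/6 - w₀x³/(6L) = 3·16·12/6 - 3·12³/(6·16) = 42 kN·m
Load 3 — uniform load w=16 kN/m over full span:
  M_3 = wx(L-x)/2 = 16·12·(16-12)/2 = 384 kN·m
Load 4 — point force P=19 kN at a=32/5 m (b=L-a=48/5):
  M_4 = Pa(L-x)/L  [x>a] = 19·(32/5)·(16-12)/16 = 152/5 kN·m
Superposition: M = Σ M_i = 2347/5 kN·m ≈ 469.400000 kN·m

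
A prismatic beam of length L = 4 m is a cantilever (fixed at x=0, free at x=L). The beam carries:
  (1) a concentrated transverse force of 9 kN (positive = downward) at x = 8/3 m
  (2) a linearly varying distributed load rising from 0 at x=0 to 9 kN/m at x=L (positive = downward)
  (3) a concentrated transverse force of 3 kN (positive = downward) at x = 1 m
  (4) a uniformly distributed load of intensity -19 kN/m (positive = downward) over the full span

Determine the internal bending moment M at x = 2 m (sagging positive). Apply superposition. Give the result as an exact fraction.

Load 1 — point force P=9 kN at a=8/3 m (b=L-a=4/3):
  M_1 = -P(a-x)  [x≤a] = -9·((8/3)-2) = -6 kN·m
Load 2 — triangular load w₀=9 kN/m (0→w₀ over full span):
  M_2 = w₀Lx/2 - w₀L²/3 - w₀x³/(6L) = 9·4·2/2 - 9·4²/3 - 9·2³/(6·4) = -15 kN·m
Load 3 — point force P=3 kN at a=1 m (b=L-a=3):
  M_3 = 0  [x>a] = 0 kN·m
Load 4 — uniform load w=-19 kN/m over full span:
  M_4 = -w(L-x)²/2 = -(-19)·(4-2)²/2 = 38 kN·m
Superposition: M = Σ M_i = 17 kN·m ≈ 17.000000 kN·m

M(2) = 17 kN·m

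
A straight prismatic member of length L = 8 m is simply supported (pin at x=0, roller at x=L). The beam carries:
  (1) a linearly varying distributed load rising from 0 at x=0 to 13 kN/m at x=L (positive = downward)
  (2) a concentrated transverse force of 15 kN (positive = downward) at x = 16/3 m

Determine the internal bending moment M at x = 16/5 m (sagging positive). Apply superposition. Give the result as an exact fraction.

M(16/5) = 7824/125 kN·m

Load 1 — triangular load w₀=13 kN/m (0→w₀ over full span):
  M_1 = w₀Lx/6 - w₀x³/(6L) = 13·8·(16/5)/6 - 13·(16/5)³/(6·8) = 5824/125 kN·m
Load 2 — point force P=15 kN at a=16/3 m (b=L-a=8/3):
  M_2 = Pbx/L  [x≤a] = 15·(8/3)·(16/5)/8 = 16 kN·m
Superposition: M = Σ M_i = 7824/125 kN·m ≈ 62.592000 kN·m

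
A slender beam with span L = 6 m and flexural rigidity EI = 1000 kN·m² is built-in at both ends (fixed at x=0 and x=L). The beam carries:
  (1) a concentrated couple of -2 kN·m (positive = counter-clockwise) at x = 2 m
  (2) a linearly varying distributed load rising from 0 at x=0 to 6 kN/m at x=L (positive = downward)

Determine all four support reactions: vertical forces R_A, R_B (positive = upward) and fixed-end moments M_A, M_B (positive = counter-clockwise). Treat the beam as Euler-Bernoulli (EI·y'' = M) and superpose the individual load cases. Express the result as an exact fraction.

R_A = 223/45 kN, M_A = 36/5 kN·m, R_B = 587/45 kN, M_B = -172/15 kN·m

Load 1 — applied couple M₀=-2 kN·m at a=2 m (b=L-a=4):
  R_A = 6M₀ab/L³ = 6·(-2)·2·4/6³ = -4/9 kN
  M_A = M₀b(2a-b)/L² = (-2)·4·(2·2-4)/6² = 0 kN·m
  R_B = -6M₀ab/L³ = -6·(-2)·2·4/6³ = 4/9 kN
  M_B = M₀a(2b-a)/L² = (-2)·2·(2·4-2)/6² = -2/3 kN·m
Load 2 — triangular load w₀=6 kN/m (0→w₀ over full span):
  R_A = 3w₀L/20 = 3·6·6/20 = 27/5 kN
  M_A = w₀L²/30 = 6·6²/30 = 36/5 kN·m
  R_B = 7w₀L/20 = 7·6·6/20 = 63/5 kN
  M_B = -w₀L²/20 = -6·6²/20 = -54/5 kN·m
Superposition: R_A = 223/45 kN, M_A = 36/5 kN·m, R_B = 587/45 kN, M_B = -172/15 kN·m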